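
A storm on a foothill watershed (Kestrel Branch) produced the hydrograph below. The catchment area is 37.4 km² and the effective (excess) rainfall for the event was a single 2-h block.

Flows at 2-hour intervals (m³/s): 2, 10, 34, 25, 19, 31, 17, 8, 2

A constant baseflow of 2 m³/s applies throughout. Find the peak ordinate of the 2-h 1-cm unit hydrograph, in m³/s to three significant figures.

U_p ≈ 12.8 m³/s

Direct runoff: 0.0, 8.0, 32.0, 23.0, 17.0, 29.0, 15.0, 6.0, 0.0 m³/s; ΣQ_DR = 130.0 m³/s, peak = 32.0 m³/s.
Runoff depth d = ΣQ_DR·Δt / A = 130.0 × 7200 / (37.4 km²) = 25.03 mm.
The 1-cm UH is the DRH scaled by (10 mm)/d, so U_p = 32.0 × 10/25.03 = 12.8 m³/s.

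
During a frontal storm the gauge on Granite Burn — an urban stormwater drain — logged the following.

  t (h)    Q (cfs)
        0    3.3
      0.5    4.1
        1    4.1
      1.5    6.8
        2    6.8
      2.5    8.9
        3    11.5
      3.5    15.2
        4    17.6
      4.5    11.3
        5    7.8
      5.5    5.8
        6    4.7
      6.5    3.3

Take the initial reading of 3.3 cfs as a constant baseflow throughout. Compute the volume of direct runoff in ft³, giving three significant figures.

Direct-runoff ordinates (Q − Q_b): 0.0, 0.8, 0.8, 3.5, 3.5, 5.6, 8.2, 11.9, 14.3, 8.0, 4.5, 2.5, 1.4, 0.0 cfs.
ΣQ_DR = 65.00 cfs.
With Δt = 0.5 h = 1800 s, V = ΣQ_DR · Δt = 65.00 × 1800 = 1.17 × 10^5 ft³.

V ≈ 1.17 × 10^5 ft³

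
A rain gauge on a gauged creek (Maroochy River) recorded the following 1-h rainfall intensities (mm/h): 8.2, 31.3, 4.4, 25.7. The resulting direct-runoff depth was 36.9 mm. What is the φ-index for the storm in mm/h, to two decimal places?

φ ≈ 10.05 mm/h

Only the 2 blocks with intensity above φ contribute runoff: 31.3, 25.7 mm/h.
Σ(I−φ)·Δt = d  ⇒  (31.3+25.7 − 2φ)·1 = 36.9
φ = (57.00 − 36.9/1) / 2 = 10.05 mm/h.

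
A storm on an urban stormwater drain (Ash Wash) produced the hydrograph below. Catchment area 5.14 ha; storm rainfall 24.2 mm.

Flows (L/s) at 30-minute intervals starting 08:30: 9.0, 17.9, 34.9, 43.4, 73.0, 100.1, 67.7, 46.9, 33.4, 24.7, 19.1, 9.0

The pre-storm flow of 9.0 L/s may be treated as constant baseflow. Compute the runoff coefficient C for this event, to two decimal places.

C ≈ 0.54

ΣQ_DR = 371.1 L/s; V = ΣQ_DR·Δt = 6.680 × 10^5 L.
Runoff depth d = V / A = 13.00 mm.
C = d / P = 13.00 / 24.2 = 0.54.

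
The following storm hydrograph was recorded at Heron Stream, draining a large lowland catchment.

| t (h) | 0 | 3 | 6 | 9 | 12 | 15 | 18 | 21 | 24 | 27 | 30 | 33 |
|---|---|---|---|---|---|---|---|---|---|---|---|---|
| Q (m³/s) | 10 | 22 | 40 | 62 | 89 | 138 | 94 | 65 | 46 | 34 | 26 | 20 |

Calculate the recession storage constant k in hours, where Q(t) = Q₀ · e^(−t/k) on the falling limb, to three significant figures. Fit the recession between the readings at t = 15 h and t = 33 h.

k ≈ 9.32 h

On the falling limb, Q drops from 138 to 20 m³/s between t = 15 h and t = 33 h (Δt = 18 h).
k = −Δt / ln(Q₂/Q₁) = −18 / ln(20/138) = 9.32 h.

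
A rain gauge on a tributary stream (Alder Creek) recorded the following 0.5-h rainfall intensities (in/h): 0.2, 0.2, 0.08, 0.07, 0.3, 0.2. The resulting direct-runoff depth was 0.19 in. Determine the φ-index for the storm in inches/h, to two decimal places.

φ ≈ 0.13 in/h

Only the 4 blocks with intensity above φ contribute runoff: 0.2, 0.2, 0.3, 0.2 in/h.
Σ(I−φ)·Δt = d  ⇒  (0.2+0.2+0.3+0.2 − 4φ)·0.5 = 0.19
φ = (0.9000 − 0.19/0.5) / 4 = 0.13 in/h.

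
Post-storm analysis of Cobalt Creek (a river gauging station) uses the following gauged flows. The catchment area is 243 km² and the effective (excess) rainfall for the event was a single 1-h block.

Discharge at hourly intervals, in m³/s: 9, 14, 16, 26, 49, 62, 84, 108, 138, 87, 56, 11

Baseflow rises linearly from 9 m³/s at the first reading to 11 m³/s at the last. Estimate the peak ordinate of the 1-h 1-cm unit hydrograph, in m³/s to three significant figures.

U_p ≈ 159 m³/s

Direct runoff: 0.00, 4.82, 6.64, 16.45, 39.27, 52.09, 73.91, 97.73, 127.55, 76.36, 45.18, 0.00 m³/s; ΣQ_DR = 540.0 m³/s, peak = 127.55 m³/s.
Runoff depth d = ΣQ_DR·Δt / A = 540.0 × 3600 / (243 km²) = 8.000 mm.
The 1-cm UH is the DRH scaled by (10 mm)/d, so U_p = 127.55 × 10/8.000 = 159 m³/s.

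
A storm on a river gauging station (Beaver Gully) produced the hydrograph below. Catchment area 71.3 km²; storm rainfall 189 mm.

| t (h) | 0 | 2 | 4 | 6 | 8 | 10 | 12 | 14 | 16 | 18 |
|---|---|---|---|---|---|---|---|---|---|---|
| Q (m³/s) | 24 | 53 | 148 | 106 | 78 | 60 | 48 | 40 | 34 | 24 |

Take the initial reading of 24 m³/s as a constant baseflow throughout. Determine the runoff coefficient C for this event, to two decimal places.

C ≈ 0.20

ΣQ_DR = 375.0 m³/s; V = ΣQ_DR·Δt = 2.700 × 10^6 m³.
Runoff depth d = V / A = 37.87 mm.
C = d / P = 37.87 / 189 = 0.20.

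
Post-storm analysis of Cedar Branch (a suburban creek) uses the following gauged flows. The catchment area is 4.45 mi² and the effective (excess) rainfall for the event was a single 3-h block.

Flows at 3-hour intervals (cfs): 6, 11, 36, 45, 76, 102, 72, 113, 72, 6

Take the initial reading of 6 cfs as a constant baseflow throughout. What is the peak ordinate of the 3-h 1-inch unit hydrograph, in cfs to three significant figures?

Direct runoff: 0.0, 5.0, 30.0, 39.0, 70.0, 96.0, 66.0, 107.0, 66.0, 0.0 cfs; ΣQ_DR = 479.0 cfs, peak = 107.0 cfs.
Runoff depth d = ΣQ_DR·Δt / A = 479.0 × 10800 / (4.45 mi²) = 0.5004 in.
The 1-inch UH is the DRH scaled by (1 in)/d, so U_p = 107.0 × 1/0.5004 = 214 cfs.

U_p ≈ 214 cfs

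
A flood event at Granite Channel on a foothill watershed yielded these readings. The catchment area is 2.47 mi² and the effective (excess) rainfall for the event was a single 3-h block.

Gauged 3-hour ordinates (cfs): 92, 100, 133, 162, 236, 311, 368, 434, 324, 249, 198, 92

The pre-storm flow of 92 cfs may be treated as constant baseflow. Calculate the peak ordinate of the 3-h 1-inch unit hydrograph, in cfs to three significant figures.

Direct runoff: 0.0, 8.0, 41.0, 70.0, 144.0, 219.0, 276.0, 342.0, 232.0, 157.0, 106.0, 0.0 cfs; ΣQ_DR = 1595 cfs, peak = 342.0 cfs.
Runoff depth d = ΣQ_DR·Δt / A = 1595 × 10800 / (2.47 mi²) = 3.002 in.
The 1-inch UH is the DRH scaled by (1 in)/d, so U_p = 342.0 × 1/3.002 = 114 cfs.

U_p ≈ 114 cfs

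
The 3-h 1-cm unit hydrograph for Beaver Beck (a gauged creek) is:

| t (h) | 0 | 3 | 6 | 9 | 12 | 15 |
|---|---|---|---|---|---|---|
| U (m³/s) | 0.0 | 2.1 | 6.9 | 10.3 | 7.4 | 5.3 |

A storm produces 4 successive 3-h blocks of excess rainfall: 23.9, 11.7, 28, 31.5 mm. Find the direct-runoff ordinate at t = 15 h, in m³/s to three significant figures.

Q ≈ 71.9 m³/s

By discrete convolution, Q_j = Σ (P_i / 10 mm) · U_{j−i}.
At t = 15 h (j=5): Q = (23.9/10)·5.3 + (11.7/10)·7.4 + (28/10)·10.3 + (31.5/10)·6.9 = 71.9 m³/s.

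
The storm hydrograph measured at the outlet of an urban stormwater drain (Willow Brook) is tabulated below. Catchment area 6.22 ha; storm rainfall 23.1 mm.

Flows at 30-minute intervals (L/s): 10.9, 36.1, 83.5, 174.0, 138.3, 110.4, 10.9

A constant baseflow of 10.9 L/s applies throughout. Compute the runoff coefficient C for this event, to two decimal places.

ΣQ_DR = 487.8 L/s; V = ΣQ_DR·Δt = 8.780 × 10^5 L.
Runoff depth d = V / A = 14.12 mm.
C = d / P = 14.12 / 23.1 = 0.61.

C ≈ 0.61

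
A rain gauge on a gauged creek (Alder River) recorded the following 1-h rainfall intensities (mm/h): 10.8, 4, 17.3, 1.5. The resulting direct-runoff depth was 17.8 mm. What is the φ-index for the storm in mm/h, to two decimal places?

φ ≈ 5.15 mm/h

Only the 2 blocks with intensity above φ contribute runoff: 10.8, 17.3 mm/h.
Σ(I−φ)·Δt = d  ⇒  (10.8+17.3 − 2φ)·1 = 17.8
φ = (28.10 − 17.8/1) / 2 = 5.15 mm/h.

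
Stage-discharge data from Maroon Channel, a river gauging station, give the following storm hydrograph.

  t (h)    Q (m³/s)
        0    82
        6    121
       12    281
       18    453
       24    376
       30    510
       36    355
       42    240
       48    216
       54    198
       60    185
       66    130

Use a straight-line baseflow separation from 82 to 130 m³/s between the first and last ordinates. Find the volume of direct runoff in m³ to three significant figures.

Direct-runoff ordinates (Q − Q_b): 0.00, 34.64, 190.27, 357.91, 276.55, 406.18, 246.82, 127.45, 99.09, 76.73, 59.36, 0.00 m³/s.
ΣQ_DR = 1875 m³/s.
With Δt = 6 h = 21600 s, V = ΣQ_DR · Δt = 1875 × 21600 = 4.05 × 10^7 m³.

V ≈ 4.05 × 10^7 m³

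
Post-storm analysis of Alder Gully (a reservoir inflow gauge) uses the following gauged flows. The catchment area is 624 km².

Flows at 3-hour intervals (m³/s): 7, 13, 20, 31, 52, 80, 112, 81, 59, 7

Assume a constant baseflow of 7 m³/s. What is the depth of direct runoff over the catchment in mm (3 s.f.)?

d ≈ 6.78 mm

Direct runoff: 0.0, 6.0, 13.0, 24.0, 45.0, 73.0, 105.0, 74.0, 52.0, 0.0 m³/s; ΣQ_DR = 392.0 m³/s.
V = ΣQ_DR · Δt = 392.0 × 10800 s = 4.234 × 10^6 m³.
Over A = 624 km², depth = V / A = 6.78 mm.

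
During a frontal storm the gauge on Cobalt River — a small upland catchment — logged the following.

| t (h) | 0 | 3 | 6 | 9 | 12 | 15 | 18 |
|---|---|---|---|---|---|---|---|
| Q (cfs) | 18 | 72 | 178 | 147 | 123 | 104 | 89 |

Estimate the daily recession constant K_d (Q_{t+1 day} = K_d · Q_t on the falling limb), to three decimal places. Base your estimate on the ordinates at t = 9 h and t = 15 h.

Between t = 9 h and t = 15 h the flow falls from 147 to 104 cfs over 2×3 h = 6 h.
Per-interval ratio K = (104/147)^(1/2) = 0.8411; K_d = K^(24/3) = 0.251.

K_d ≈ 0.251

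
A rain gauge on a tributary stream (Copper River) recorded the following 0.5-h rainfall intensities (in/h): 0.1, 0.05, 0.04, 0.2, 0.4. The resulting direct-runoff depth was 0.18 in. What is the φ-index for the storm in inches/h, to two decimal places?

φ ≈ 0.12 in/h

Only the 2 blocks with intensity above φ contribute runoff: 0.2, 0.4 in/h.
Σ(I−φ)·Δt = d  ⇒  (0.2+0.4 − 2φ)·0.5 = 0.18
φ = (0.6000 − 0.18/0.5) / 2 = 0.12 in/h.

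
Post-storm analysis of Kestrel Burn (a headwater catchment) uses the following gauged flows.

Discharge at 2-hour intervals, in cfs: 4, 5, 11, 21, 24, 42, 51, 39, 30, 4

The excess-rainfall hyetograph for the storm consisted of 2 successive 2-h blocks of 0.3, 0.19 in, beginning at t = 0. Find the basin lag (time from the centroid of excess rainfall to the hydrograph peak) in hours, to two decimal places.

Centroid of excess rainfall: t_c = Σ P_i·t̄_i / ΣP_i = 1.7755 h (block centres at 1, 3 h).
Hydrograph peak occurs at t = 12 h, so basin lag t_L = 12 − 1.7755 = 10.22 h.

t_L ≈ 10.22 h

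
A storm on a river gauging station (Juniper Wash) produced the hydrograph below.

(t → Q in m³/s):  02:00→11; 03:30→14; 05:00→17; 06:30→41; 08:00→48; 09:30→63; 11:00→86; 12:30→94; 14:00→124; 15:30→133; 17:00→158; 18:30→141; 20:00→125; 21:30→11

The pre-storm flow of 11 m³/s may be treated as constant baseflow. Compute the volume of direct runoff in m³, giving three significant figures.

V ≈ 4.92 × 10^6 m³

Direct-runoff ordinates (Q − Q_b): 0.0, 3.0, 6.0, 30.0, 37.0, 52.0, 75.0, 83.0, 113.0, 122.0, 147.0, 130.0, 114.0, 0.0 m³/s.
ΣQ_DR = 912.0 m³/s.
With Δt = 1.5 h = 5400 s, V = ΣQ_DR · Δt = 912.0 × 5400 = 4.92 × 10^6 m³.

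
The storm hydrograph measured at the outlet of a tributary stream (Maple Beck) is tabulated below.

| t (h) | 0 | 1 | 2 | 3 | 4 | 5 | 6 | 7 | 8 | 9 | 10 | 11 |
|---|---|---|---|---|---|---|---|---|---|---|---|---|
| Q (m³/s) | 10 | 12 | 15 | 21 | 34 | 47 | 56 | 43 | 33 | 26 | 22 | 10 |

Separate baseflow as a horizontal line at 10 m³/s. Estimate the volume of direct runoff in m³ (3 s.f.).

V ≈ 7.52 × 10^5 m³

Direct-runoff ordinates (Q − Q_b): 0.0, 2.0, 5.0, 11.0, 24.0, 37.0, 46.0, 33.0, 23.0, 16.0, 12.0, 0.0 m³/s.
ΣQ_DR = 209.0 m³/s.
With Δt = 1 h = 3600 s, V = ΣQ_DR · Δt = 209.0 × 3600 = 7.52 × 10^5 m³.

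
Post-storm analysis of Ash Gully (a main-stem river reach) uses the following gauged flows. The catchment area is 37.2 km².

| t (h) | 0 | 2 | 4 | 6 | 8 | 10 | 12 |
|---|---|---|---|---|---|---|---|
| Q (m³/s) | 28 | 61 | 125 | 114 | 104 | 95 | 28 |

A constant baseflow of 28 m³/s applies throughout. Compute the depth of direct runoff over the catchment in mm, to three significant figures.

d ≈ 69.5 mm

Direct runoff: 0.0, 33.0, 97.0, 86.0, 76.0, 67.0, 0.0 m³/s; ΣQ_DR = 359.0 m³/s.
V = ΣQ_DR · Δt = 359.0 × 7200 s = 2.585 × 10^6 m³.
Over A = 37.2 km², depth = V / A = 69.5 mm.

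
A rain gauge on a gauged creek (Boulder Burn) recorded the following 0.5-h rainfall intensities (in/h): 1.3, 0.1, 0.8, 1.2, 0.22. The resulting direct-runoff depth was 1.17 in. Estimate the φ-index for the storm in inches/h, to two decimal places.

Only the 3 blocks with intensity above φ contribute runoff: 1.3, 0.8, 1.2 in/h.
Σ(I−φ)·Δt = d  ⇒  (1.3+0.8+1.2 − 3φ)·0.5 = 1.17
φ = (3.300 − 1.17/0.5) / 3 = 0.32 in/h.

φ ≈ 0.32 in/h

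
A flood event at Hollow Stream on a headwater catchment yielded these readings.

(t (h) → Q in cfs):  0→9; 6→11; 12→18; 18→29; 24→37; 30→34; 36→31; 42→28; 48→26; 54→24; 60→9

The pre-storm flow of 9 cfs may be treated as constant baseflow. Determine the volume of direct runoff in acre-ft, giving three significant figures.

Direct-runoff ordinates (Q − Q_b): 0.0, 2.0, 9.0, 20.0, 28.0, 25.0, 22.0, 19.0, 17.0, 15.0, 0.0 cfs.
ΣQ_DR = 157.0 cfs.
With Δt = 6 h = 21600 s, V = ΣQ_DR · Δt = 157.0 × 21600 = 3.39 × 10^6 ft³ = 77.9 acre-ft.

V ≈ 77.9 acre-ft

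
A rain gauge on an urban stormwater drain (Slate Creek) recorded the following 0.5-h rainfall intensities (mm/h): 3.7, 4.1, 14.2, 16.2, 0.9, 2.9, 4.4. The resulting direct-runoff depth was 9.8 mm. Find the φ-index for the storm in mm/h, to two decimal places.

φ ≈ 5.40 mm/h

Only the 2 blocks with intensity above φ contribute runoff: 14.2, 16.2 mm/h.
Σ(I−φ)·Δt = d  ⇒  (14.2+16.2 − 2φ)·0.5 = 9.8
φ = (30.40 − 9.8/0.5) / 2 = 5.40 mm/h.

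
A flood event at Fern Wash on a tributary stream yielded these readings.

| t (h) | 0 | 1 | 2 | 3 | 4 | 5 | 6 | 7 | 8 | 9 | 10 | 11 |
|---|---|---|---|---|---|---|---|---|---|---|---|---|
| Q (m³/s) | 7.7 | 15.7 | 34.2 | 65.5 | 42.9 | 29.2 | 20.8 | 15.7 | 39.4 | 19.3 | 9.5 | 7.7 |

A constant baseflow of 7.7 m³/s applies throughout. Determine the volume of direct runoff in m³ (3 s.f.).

V ≈ 7.75 × 10^5 m³

Direct-runoff ordinates (Q − Q_b): 0.0, 8.0, 26.5, 57.8, 35.2, 21.5, 13.1, 8.0, 31.7, 11.6, 1.8, 0.0 m³/s.
ΣQ_DR = 215.2 m³/s.
With Δt = 1 h = 3600 s, V = ΣQ_DR · Δt = 215.2 × 3600 = 7.75 × 10^5 m³.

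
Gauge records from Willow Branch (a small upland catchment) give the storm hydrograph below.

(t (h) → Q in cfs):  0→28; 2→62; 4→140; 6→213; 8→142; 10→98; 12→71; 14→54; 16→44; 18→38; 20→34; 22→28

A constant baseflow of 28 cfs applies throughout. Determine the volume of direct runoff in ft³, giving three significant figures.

V ≈ 4.44 × 10^6 ft³

Direct-runoff ordinates (Q − Q_b): 0.0, 34.0, 112.0, 185.0, 114.0, 70.0, 43.0, 26.0, 16.0, 10.0, 6.0, 0.0 cfs.
ΣQ_DR = 616.0 cfs.
With Δt = 2 h = 7200 s, V = ΣQ_DR · Δt = 616.0 × 7200 = 4.44 × 10^6 ft³.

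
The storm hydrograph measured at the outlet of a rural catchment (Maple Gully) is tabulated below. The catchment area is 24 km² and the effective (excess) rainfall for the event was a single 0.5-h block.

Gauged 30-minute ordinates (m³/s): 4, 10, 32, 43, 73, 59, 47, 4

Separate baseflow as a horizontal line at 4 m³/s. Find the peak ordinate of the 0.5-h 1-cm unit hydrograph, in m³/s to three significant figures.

Direct runoff: 0.0, 6.0, 28.0, 39.0, 69.0, 55.0, 43.0, 0.0 m³/s; ΣQ_DR = 240.0 m³/s, peak = 69.0 m³/s.
Runoff depth d = ΣQ_DR·Δt / A = 240.0 × 1800 / (24 km²) = 18.00 mm.
The 1-cm UH is the DRH scaled by (10 mm)/d, so U_p = 69.0 × 10/18.00 = 38.3 m³/s.

U_p ≈ 38.3 m³/s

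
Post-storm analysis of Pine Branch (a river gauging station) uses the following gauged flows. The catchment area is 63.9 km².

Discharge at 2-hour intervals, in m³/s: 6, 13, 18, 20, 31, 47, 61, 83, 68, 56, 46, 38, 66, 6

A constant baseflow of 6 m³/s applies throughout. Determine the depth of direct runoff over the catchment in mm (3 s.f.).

Direct runoff: 0.0, 7.0, 12.0, 14.0, 25.0, 41.0, 55.0, 77.0, 62.0, 50.0, 40.0, 32.0, 60.0, 0.0 m³/s; ΣQ_DR = 475.0 m³/s.
V = ΣQ_DR · Δt = 475.0 × 7200 s = 3.420 × 10^6 m³.
Over A = 63.9 km², depth = V / A = 53.5 mm.

d ≈ 53.5 mm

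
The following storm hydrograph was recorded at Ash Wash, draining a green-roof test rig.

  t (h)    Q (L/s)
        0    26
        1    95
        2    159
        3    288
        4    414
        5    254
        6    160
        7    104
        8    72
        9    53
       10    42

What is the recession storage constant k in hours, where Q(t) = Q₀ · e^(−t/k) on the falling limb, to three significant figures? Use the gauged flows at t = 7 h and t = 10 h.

k ≈ 3.31 h

On the falling limb, Q drops from 104 to 42 L/s between t = 7 h and t = 10 h (Δt = 3 h).
k = −Δt / ln(Q₂/Q₁) = −3 / ln(42/104) = 3.31 h.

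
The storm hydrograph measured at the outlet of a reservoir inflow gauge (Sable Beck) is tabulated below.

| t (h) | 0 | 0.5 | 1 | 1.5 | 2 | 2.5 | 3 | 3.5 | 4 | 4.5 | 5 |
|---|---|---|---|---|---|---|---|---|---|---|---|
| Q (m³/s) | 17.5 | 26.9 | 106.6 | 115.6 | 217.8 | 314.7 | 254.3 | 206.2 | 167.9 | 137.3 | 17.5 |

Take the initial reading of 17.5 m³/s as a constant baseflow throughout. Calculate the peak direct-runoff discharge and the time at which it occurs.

Subtracting baseflow gives direct-runoff ordinates: 0.0, 9.4, 89.1, 98.1, 200.3, 297.2, 236.8, 188.7, 150.4, 119.8, 0.0 m³/s.
The maximum is 297.2 m³/s, occurring at the reading for t = 2.5 h.

Q_p = 297.2 m³/s at t = 2.5 h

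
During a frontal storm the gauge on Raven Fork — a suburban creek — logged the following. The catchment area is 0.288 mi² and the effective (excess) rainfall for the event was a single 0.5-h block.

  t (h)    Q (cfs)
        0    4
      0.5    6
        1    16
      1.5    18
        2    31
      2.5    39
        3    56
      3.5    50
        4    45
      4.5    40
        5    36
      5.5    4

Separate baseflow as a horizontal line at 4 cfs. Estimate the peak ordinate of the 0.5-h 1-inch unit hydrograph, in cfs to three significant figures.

Direct runoff: 0.0, 2.0, 12.0, 14.0, 27.0, 35.0, 52.0, 46.0, 41.0, 36.0, 32.0, 0.0 cfs; ΣQ_DR = 297.0 cfs, peak = 52.0 cfs.
Runoff depth d = ΣQ_DR·Δt / A = 297.0 × 1800 / (0.288 mi²) = 0.7990 in.
The 1-inch UH is the DRH scaled by (1 in)/d, so U_p = 52.0 × 1/0.7990 = 65.1 cfs.

U_p ≈ 65.1 cfs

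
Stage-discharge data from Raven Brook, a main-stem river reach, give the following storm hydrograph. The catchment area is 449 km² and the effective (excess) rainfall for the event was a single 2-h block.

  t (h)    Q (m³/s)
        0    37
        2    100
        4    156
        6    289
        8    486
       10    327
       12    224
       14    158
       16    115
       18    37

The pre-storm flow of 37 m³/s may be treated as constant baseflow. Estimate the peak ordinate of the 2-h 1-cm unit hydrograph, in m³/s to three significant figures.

Direct runoff: 0.0, 63.0, 119.0, 252.0, 449.0, 290.0, 187.0, 121.0, 78.0, 0.0 m³/s; ΣQ_DR = 1559 m³/s, peak = 449.0 m³/s.
Runoff depth d = ΣQ_DR·Δt / A = 1559 × 7200 / (449 km²) = 25.00 mm.
The 1-cm UH is the DRH scaled by (10 mm)/d, so U_p = 449.0 × 10/25.00 = 180 m³/s.

U_p ≈ 180 m³/s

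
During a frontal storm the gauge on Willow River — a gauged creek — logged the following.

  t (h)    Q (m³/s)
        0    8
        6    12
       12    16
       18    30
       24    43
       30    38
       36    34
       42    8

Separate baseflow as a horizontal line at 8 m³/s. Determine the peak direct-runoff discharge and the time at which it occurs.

Subtracting baseflow gives direct-runoff ordinates: 0.0, 4.0, 8.0, 22.0, 35.0, 30.0, 26.0, 0.0 m³/s.
The maximum is 35.0 m³/s, occurring at the reading for t = 24 h.

Q_p = 35.0 m³/s at t = 24 h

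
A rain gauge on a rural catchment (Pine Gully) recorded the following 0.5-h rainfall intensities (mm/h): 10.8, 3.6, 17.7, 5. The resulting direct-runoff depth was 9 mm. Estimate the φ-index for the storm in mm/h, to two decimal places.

Only the 2 blocks with intensity above φ contribute runoff: 10.8, 17.7 mm/h.
Σ(I−φ)·Δt = d  ⇒  (10.8+17.7 − 2φ)·0.5 = 9
φ = (28.50 − 9/0.5) / 2 = 5.25 mm/h.

φ ≈ 5.25 mm/h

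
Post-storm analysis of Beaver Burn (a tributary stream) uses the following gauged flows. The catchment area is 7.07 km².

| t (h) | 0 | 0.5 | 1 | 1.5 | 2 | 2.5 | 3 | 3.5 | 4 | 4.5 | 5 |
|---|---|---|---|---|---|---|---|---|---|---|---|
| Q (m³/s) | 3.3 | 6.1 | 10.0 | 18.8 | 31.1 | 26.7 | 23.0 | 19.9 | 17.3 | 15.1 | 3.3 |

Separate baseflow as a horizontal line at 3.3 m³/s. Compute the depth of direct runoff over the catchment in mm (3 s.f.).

d ≈ 35.2 mm

Direct runoff: 0.0, 2.8, 6.7, 15.5, 27.8, 23.4, 19.7, 16.6, 14.0, 11.8, 0.0 m³/s; ΣQ_DR = 138.3 m³/s.
V = ΣQ_DR · Δt = 138.3 × 1800 s = 2.489 × 10^5 m³.
Over A = 7.07 km², depth = V / A = 35.2 mm.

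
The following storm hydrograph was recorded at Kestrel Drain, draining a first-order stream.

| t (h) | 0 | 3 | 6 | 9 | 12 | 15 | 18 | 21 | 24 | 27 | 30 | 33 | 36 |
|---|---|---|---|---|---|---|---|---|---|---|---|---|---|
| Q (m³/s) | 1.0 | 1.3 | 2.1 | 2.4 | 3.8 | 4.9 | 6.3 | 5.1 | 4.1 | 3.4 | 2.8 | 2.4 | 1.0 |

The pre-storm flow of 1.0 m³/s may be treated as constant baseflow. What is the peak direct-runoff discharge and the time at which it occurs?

Q_p = 5.3 m³/s at t = 18 h

Subtracting baseflow gives direct-runoff ordinates: 0.0, 0.3, 1.1, 1.4, 2.8, 3.9, 5.3, 4.1, 3.1, 2.4, 1.8, 1.4, 0.0 m³/s.
The maximum is 5.3 m³/s, occurring at the reading for t = 18 h.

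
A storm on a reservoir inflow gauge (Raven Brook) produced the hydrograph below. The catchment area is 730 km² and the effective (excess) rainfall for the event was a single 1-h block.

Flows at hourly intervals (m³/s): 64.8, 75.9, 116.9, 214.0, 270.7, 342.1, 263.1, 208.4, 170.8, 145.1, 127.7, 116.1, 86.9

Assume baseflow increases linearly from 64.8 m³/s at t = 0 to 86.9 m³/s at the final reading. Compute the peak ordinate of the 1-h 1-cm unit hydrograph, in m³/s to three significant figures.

Direct runoff: 0.00, 9.26, 48.42, 143.68, 198.53, 268.09, 187.25, 130.71, 91.27, 63.73, 44.48, 31.04, 0.00 m³/s; ΣQ_DR = 1216 m³/s, peak = 268.09 m³/s.
Runoff depth d = ΣQ_DR·Δt / A = 1216 × 3600 / (730 km²) = 5.999 mm.
The 1-cm UH is the DRH scaled by (10 mm)/d, so U_p = 268.09 × 10/5.999 = 447 m³/s.

U_p ≈ 447 m³/s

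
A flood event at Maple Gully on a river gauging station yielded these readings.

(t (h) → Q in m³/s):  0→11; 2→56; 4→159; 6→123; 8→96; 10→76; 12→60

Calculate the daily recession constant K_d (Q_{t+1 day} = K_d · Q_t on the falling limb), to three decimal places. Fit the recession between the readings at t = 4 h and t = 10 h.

K_d ≈ 0.052

Between t = 4 h and t = 10 h the flow falls from 159 to 76 m³/s over 3×2 h = 6 h.
Per-interval ratio K = (76/159)^(1/3) = 0.7819; K_d = K^(24/2) = 0.052.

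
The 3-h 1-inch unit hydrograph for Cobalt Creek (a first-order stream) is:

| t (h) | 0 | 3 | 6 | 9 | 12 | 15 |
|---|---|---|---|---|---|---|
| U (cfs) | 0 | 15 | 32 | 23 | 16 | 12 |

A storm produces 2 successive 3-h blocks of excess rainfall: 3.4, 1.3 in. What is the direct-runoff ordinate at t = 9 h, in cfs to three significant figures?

Q ≈ 120 cfs

By discrete convolution, Q_j = Σ (P_i / 1 in) · U_{j−i}.
At t = 9 h (j=3): Q = (3.4/1)·23 + (1.3/1)·32 = 120 cfs.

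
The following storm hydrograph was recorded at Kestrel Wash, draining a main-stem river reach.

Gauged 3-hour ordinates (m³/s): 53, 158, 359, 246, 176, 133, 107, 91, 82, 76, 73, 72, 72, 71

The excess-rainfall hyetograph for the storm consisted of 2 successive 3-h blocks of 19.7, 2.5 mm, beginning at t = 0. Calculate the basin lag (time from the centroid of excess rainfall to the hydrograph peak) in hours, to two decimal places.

Centroid of excess rainfall: t_c = Σ P_i·t̄_i / ΣP_i = 1.8378 h (block centres at 1.5, 4.5 h).
Hydrograph peak occurs at t = 6 h, so basin lag t_L = 6 − 1.8378 = 4.16 h.

t_L ≈ 4.16 h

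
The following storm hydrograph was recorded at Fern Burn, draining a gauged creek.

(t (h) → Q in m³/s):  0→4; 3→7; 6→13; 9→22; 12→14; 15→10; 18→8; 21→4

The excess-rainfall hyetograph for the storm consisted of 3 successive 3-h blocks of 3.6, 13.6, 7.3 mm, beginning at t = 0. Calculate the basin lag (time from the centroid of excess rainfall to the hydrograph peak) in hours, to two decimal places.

Centroid of excess rainfall: t_c = Σ P_i·t̄_i / ΣP_i = 4.9531 h (block centres at 1.5, 4.5, 7.5 h).
Hydrograph peak occurs at t = 9 h, so basin lag t_L = 9 − 4.9531 = 4.05 h.

t_L ≈ 4.05 h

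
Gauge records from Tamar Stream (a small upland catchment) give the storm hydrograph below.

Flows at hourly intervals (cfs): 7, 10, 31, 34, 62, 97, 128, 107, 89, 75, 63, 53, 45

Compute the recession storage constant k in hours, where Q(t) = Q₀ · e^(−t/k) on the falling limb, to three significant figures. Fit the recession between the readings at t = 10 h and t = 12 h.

k ≈ 5.94 h

On the falling limb, Q drops from 63 to 45 cfs between t = 10 h and t = 12 h (Δt = 2 h).
k = −Δt / ln(Q₂/Q₁) = −2 / ln(45/63) = 5.94 h.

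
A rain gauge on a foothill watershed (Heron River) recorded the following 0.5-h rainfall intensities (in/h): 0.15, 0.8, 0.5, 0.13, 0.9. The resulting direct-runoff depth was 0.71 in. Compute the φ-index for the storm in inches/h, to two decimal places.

Only the 3 blocks with intensity above φ contribute runoff: 0.8, 0.5, 0.9 in/h.
Σ(I−φ)·Δt = d  ⇒  (0.8+0.5+0.9 − 3φ)·0.5 = 0.71
φ = (2.200 − 0.71/0.5) / 3 = 0.26 in/h.

φ ≈ 0.26 in/h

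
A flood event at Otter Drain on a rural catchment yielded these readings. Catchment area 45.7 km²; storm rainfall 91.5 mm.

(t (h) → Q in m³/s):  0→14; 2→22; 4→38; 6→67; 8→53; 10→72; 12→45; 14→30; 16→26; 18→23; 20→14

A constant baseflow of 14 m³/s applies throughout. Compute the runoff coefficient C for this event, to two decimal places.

C ≈ 0.43

ΣQ_DR = 250.0 m³/s; V = ΣQ_DR·Δt = 1.800 × 10^6 m³.
Runoff depth d = V / A = 39.39 mm.
C = d / P = 39.39 / 91.5 = 0.43.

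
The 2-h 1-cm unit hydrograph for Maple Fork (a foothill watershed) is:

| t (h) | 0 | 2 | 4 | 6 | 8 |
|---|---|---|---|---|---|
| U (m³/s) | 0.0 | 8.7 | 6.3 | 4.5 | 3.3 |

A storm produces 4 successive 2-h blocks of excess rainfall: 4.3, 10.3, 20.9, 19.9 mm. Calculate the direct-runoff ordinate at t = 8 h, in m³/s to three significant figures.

Q ≈ 36.5 m³/s

By discrete convolution, Q_j = Σ (P_i / 10 mm) · U_{j−i}.
At t = 8 h (j=4): Q = (4.3/10)·3.3 + (10.3/10)·4.5 + (20.9/10)·6.3 + (19.9/10)·8.7 = 36.5 m³/s.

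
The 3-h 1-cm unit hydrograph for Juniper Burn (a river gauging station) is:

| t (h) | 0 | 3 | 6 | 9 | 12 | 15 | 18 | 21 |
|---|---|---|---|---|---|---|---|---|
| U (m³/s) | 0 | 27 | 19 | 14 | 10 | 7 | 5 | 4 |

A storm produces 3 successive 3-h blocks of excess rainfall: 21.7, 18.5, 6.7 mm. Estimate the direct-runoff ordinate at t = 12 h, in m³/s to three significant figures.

By discrete convolution, Q_j = Σ (P_i / 10 mm) · U_{j−i}.
At t = 12 h (j=4): Q = (21.7/10)·10 + (18.5/10)·14 + (6.7/10)·19 = 60.3 m³/s.

Q ≈ 60.3 m³/s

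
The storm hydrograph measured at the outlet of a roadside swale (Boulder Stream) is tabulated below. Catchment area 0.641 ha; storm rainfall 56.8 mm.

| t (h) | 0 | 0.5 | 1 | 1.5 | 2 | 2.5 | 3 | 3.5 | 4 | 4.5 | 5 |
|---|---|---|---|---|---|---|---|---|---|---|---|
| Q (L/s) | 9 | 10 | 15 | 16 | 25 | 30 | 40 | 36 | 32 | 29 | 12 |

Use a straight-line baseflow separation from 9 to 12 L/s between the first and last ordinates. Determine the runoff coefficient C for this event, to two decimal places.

ΣQ_DR = 138.5 L/s; V = ΣQ_DR·Δt = 2.493 × 10^5 L.
Runoff depth d = V / A = 38.89 mm.
C = d / P = 38.89 / 56.8 = 0.68.

C ≈ 0.68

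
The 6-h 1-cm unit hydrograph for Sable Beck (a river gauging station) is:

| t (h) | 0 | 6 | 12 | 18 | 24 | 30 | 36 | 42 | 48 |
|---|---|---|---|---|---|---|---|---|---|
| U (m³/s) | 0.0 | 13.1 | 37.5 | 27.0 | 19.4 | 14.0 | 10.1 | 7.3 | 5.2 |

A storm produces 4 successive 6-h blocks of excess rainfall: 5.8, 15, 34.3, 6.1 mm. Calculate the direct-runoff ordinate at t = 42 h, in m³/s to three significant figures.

By discrete convolution, Q_j = Σ (P_i / 10 mm) · U_{j−i}.
At t = 42 h (j=7): Q = (5.8/10)·7.3 + (15/10)·10.1 + (34.3/10)·14.0 + (6.1/10)·19.4 = 79.2 m³/s.

Q ≈ 79.2 m³/s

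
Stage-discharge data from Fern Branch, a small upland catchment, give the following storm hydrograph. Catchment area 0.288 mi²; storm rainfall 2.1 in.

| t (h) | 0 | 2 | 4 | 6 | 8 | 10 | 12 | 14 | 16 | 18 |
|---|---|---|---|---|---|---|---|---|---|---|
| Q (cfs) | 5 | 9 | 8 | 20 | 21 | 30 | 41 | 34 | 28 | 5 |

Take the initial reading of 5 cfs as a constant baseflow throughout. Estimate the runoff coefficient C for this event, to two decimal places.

ΣQ_DR = 151.0 cfs; V = ΣQ_DR·Δt = 1.087 × 10^6 ft³.
Runoff depth d = V / A = 1.625 in.
C = d / P = 1.625 / 2.1 = 0.77.

C ≈ 0.77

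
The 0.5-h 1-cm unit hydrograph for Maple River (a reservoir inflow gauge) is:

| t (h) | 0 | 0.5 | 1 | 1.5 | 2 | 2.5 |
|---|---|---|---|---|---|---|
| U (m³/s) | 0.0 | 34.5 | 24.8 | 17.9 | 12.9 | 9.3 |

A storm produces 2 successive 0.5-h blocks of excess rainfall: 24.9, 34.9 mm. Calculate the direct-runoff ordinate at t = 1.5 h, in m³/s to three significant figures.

By discrete convolution, Q_j = Σ (P_i / 10 mm) · U_{j−i}.
At t = 1.5 h (j=3): Q = (24.9/10)·17.9 + (34.9/10)·24.8 = 131 m³/s.

Q ≈ 131 m³/s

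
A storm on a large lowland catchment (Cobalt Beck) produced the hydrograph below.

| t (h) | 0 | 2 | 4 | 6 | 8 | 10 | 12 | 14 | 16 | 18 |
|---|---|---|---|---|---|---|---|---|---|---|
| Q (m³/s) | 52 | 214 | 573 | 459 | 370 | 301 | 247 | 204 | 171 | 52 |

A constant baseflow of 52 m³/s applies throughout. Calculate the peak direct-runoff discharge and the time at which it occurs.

Q_p = 521.0 m³/s at t = 4 h

Subtracting baseflow gives direct-runoff ordinates: 0.0, 162.0, 521.0, 407.0, 318.0, 249.0, 195.0, 152.0, 119.0, 0.0 m³/s.
The maximum is 521.0 m³/s, occurring at the reading for t = 4 h.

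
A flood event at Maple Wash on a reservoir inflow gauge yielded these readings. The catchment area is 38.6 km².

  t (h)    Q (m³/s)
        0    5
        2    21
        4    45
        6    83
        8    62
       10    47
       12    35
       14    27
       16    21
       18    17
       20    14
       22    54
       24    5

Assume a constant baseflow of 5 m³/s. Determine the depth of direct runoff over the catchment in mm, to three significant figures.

d ≈ 69.2 mm

Direct runoff: 0.0, 16.0, 40.0, 78.0, 57.0, 42.0, 30.0, 22.0, 16.0, 12.0, 9.0, 49.0, 0.0 m³/s; ΣQ_DR = 371.0 m³/s.
V = ΣQ_DR · Δt = 371.0 × 7200 s = 2.671 × 10^6 m³.
Over A = 38.6 km², depth = V / A = 69.2 mm.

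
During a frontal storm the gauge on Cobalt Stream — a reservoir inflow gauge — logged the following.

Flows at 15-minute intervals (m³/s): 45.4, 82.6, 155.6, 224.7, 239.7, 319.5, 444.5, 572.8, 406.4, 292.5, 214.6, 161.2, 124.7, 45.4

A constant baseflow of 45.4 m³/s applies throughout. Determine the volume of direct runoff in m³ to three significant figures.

V ≈ 2.42 × 10^6 m³

Direct-runoff ordinates (Q − Q_b): 0.0, 37.2, 110.2, 179.3, 194.3, 274.1, 399.1, 527.4, 361.0, 247.1, 169.2, 115.8, 79.3, 0.0 m³/s.
ΣQ_DR = 2694 m³/s.
With Δt = 0.25 h = 900 s, V = ΣQ_DR · Δt = 2694 × 900 = 2.42 × 10^6 m³.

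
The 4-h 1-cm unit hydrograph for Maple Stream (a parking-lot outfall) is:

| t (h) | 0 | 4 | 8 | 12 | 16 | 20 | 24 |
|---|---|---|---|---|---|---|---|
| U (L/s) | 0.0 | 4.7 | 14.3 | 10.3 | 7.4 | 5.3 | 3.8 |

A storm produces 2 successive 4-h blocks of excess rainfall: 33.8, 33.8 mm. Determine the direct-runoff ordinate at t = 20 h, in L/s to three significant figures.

Q ≈ 42.9 L/s

By discrete convolution, Q_j = Σ (P_i / 10 mm) · U_{j−i}.
At t = 20 h (j=5): Q = (33.8/10)·5.3 + (33.8/10)·7.4 = 42.9 L/s.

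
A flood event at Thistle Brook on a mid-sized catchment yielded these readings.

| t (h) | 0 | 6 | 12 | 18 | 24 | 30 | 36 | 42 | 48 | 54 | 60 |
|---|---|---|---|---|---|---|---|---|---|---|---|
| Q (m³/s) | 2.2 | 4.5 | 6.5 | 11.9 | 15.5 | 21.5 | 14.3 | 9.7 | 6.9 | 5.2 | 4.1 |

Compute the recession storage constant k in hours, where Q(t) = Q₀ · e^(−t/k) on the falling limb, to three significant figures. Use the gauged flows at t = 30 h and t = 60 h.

k ≈ 18.1 h

On the falling limb, Q drops from 21.5 to 4.1 m³/s between t = 30 h and t = 60 h (Δt = 30 h).
k = −Δt / ln(Q₂/Q₁) = −30 / ln(4.1/21.5) = 18.1 h.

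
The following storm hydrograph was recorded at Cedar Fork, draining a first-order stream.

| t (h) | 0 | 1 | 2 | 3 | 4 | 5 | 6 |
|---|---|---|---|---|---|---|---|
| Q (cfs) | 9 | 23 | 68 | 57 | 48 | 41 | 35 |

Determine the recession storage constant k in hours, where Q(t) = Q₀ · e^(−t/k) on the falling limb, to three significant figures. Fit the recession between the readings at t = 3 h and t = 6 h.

On the falling limb, Q drops from 57 to 35 cfs between t = 3 h and t = 6 h (Δt = 3 h).
k = −Δt / ln(Q₂/Q₁) = −3 / ln(35/57) = 6.15 h.

k ≈ 6.15 h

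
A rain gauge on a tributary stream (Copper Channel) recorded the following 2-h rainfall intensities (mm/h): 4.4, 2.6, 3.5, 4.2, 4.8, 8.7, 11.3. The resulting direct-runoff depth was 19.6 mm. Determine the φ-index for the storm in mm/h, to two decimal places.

Only the 2 blocks with intensity above φ contribute runoff: 8.7, 11.3 mm/h.
Σ(I−φ)·Δt = d  ⇒  (8.7+11.3 − 2φ)·2 = 19.6
φ = (20.00 − 19.6/2) / 2 = 5.10 mm/h.

φ ≈ 5.10 mm/h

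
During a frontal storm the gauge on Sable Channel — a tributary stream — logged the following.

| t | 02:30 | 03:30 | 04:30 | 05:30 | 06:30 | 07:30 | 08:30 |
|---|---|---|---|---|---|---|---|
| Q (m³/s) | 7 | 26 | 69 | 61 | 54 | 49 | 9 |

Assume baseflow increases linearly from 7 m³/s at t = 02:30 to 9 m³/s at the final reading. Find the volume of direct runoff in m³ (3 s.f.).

Direct-runoff ordinates (Q − Q_b): 0.00, 18.67, 61.33, 53.00, 45.67, 40.33, 0.00 m³/s.
ΣQ_DR = 219.0 m³/s.
With Δt = 1 h = 3600 s, V = ΣQ_DR · Δt = 219.0 × 3600 = 7.88 × 10^5 m³.

V ≈ 7.88 × 10^5 m³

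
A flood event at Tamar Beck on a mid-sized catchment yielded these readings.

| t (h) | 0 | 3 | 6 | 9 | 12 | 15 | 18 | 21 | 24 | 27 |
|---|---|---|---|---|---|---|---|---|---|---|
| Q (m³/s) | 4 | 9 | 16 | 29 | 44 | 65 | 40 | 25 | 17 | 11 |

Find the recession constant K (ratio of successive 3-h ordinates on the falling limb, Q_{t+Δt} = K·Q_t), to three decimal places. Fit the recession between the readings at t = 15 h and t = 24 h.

Using the recession-limb readings at t = 15 h and t = 24 h: Q falls from 65 to 17 m³/s over 3 intervals.
K = (Q₂/Q₁)^(1/3) = (17/65)^(1/3) = 0.640.

K ≈ 0.640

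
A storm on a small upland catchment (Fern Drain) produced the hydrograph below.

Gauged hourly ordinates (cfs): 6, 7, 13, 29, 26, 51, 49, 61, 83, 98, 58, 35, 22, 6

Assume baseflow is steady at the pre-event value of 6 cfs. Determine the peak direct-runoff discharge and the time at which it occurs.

Subtracting baseflow gives direct-runoff ordinates: 0.0, 1.0, 7.0, 23.0, 20.0, 45.0, 43.0, 55.0, 77.0, 92.0, 52.0, 29.0, 16.0, 0.0 cfs.
The maximum is 92.0 cfs, occurring at the reading for t = 9 h.

Q_p = 92.0 cfs at t = 9 h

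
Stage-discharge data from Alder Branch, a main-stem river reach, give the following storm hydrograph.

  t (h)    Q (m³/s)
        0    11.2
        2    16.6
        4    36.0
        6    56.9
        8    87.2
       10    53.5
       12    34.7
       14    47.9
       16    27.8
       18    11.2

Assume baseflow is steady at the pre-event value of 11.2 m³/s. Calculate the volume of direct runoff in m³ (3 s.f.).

Direct-runoff ordinates (Q − Q_b): 0.0, 5.4, 24.8, 45.7, 76.0, 42.3, 23.5, 36.7, 16.6, 0.0 m³/s.
ΣQ_DR = 271.0 m³/s.
With Δt = 2 h = 7200 s, V = ΣQ_DR · Δt = 271.0 × 7200 = 1.95 × 10^6 m³.

V ≈ 1.95 × 10^6 m³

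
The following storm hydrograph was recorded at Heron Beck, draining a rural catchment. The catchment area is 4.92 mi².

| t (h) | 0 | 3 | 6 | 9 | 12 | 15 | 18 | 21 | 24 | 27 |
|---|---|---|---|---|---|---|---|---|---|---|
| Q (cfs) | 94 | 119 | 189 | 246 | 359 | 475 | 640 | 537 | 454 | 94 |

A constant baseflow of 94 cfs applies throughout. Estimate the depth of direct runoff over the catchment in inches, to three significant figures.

d ≈ 2.14 in

Direct runoff: 0.0, 25.0, 95.0, 152.0, 265.0, 381.0, 546.0, 443.0, 360.0, 0.0 cfs; ΣQ_DR = 2267 cfs.
V = ΣQ_DR · Δt = 2267 × 10800 s = 2.448 × 10^7 ft³.
Over A = 4.92 mi², depth = V / A = 2.14 in.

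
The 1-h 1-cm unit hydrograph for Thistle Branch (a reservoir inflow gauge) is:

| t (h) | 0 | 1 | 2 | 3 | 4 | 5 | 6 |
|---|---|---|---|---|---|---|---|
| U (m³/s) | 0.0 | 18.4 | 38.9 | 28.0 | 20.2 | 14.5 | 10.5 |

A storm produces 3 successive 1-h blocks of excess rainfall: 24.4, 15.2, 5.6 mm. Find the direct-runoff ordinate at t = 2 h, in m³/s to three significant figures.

Q ≈ 123 m³/s

By discrete convolution, Q_j = Σ (P_i / 10 mm) · U_{j−i}.
At t = 2 h (j=2): Q = (24.4/10)·38.9 + (15.2/10)·18.4 + (5.6/10)·0.0 = 123 m³/s.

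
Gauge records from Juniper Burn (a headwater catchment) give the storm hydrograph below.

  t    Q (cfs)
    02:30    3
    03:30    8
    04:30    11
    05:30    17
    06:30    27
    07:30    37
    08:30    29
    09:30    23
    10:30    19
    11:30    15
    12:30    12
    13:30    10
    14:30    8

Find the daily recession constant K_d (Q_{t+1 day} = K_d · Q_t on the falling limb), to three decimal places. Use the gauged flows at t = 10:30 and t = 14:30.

K_d ≈ 0.006

Between t = 10:30 and t = 14:30 the flow falls from 19 to 8 cfs over 4×1 h = 4 h.
Per-interval ratio K = (8/19)^(1/4) = 0.8055; K_d = K^(24/1) = 0.006.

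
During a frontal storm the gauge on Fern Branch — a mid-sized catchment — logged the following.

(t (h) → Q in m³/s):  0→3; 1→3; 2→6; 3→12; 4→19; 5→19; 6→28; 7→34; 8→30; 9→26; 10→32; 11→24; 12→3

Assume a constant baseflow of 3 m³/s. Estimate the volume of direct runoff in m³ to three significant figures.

V ≈ 7.20 × 10^5 m³

Direct-runoff ordinates (Q − Q_b): 0.0, 0.0, 3.0, 9.0, 16.0, 16.0, 25.0, 31.0, 27.0, 23.0, 29.0, 21.0, 0.0 m³/s.
ΣQ_DR = 200.0 m³/s.
With Δt = 1 h = 3600 s, V = ΣQ_DR · Δt = 200.0 × 3600 = 7.20 × 10^5 m³.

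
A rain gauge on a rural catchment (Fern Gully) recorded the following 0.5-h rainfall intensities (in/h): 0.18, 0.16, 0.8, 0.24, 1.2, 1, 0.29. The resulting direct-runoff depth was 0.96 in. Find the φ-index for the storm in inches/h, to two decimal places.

Only the 3 blocks with intensity above φ contribute runoff: 0.8, 1.2, 1 in/h.
Σ(I−φ)·Δt = d  ⇒  (0.8+1.2+1 − 3φ)·0.5 = 0.96
φ = (3.000 − 0.96/0.5) / 3 = 0.36 in/h.

φ ≈ 0.36 in/h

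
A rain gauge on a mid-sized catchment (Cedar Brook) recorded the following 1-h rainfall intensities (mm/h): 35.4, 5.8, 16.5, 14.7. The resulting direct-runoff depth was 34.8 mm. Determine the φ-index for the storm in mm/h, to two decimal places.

φ ≈ 10.60 mm/h

Only the 3 blocks with intensity above φ contribute runoff: 35.4, 16.5, 14.7 mm/h.
Σ(I−φ)·Δt = d  ⇒  (35.4+16.5+14.7 − 3φ)·1 = 34.8
φ = (66.60 − 34.8/1) / 3 = 10.60 mm/h.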